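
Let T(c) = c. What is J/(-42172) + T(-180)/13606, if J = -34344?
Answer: 57461688/71724029 ≈ 0.80115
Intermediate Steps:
J/(-42172) + T(-180)/13606 = -34344/(-42172) - 180/13606 = -34344*(-1/42172) - 180*1/13606 = 8586/10543 - 90/6803 = 57461688/71724029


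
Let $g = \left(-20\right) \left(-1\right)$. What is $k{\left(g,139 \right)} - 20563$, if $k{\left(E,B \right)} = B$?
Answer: $-20424$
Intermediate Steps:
$g = 20$
$k{\left(g,139 \right)} - 20563 = 139 - 20563 = -20424$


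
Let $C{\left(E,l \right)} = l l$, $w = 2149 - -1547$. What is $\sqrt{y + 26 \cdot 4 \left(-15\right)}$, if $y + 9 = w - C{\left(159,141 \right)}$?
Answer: $i \sqrt{17754} \approx 133.24 i$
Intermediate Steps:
$w = 3696$ ($w = 2149 + 1547 = 3696$)
$C{\left(E,l \right)} = l^{2}$
$y = -16194$ ($y = -9 + \left(3696 - 141^{2}\right) = -9 + \left(3696 - 19881\right) = -9 - 16185 = -16194$)
$\sqrt{y + 26 \cdot 4 \left(-15\right)} = \sqrt{-16194 + 26 \cdot 4 \left(-15\right)} = \sqrt{-16194 + 26 \left(-60\right)} = \sqrt{-16194 - 1560} = \sqrt{-17754} = i \sqrt{17754}$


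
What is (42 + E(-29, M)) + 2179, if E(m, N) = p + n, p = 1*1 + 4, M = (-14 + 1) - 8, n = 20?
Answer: 2246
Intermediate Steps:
M = -21 (M = -13 - 8 = -21)
p = 5 (p = 1 + 4 = 5)
E(m, N) = 25 (E(m, N) = 5 + 20 = 25)
(42 + E(-29, M)) + 2179 = (42 + 25) + 2179 = 67 + 2179 = 2246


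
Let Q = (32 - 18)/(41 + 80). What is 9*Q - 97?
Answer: -11611/121 ≈ -95.959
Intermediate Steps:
Q = 14/121 ≈ 0.11570
9*Q - 97 = 9*(14/121) - 97 = 126/121 - 97 = -11611/121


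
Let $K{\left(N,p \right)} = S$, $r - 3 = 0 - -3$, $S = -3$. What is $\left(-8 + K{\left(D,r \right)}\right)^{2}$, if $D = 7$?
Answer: $121$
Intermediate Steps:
$r = 6$ ($r = 3 + \left(0 - -3\right) = 3 + \left(0 + 3\right) = 3 + 3 = 6$)
$K{\left(N,p \right)} = -3$
$\left(-8 + K{\left(D,r \right)}\right)^{2} = \left(-8 - 3\right)^{2} = \left(-11\right)^{2} = 121$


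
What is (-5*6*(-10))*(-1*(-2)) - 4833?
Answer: -4233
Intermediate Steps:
(-5*6*(-10))*(-1*(-2)) - 4833 = -30*(-10)*2 - 4833 = 300*2 - 4833 = 600 - 4833 = -4233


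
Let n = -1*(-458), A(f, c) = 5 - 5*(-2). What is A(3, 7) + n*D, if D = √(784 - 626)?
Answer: 15 + 458*√158 ≈ 5772.0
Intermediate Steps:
A(f, c) = 15 (A(f, c) = 5 + 10 = 15)
D = √158 ≈ 12.570
n = 458
A(3, 7) + n*D = 15 + 458*√158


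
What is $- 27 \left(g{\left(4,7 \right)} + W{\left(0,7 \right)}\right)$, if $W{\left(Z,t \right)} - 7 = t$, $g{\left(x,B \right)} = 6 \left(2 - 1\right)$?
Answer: $-540$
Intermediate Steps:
$g{\left(x,B \right)} = 6$ ($g{\left(x,B \right)} = 6 \cdot 1 = 6$)
$W{\left(Z,t \right)} = 7 + t$
$- 27 \left(g{\left(4,7 \right)} + W{\left(0,7 \right)}\right) = - 27 \left(6 + \left(7 + 7\right)\right) = - 27 \left(6 + 14\right) = \left(-27\right) 20 = -540$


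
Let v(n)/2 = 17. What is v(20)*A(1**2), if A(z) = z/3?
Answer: 34/3 ≈ 11.333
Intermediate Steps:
v(n) = 34 (v(n) = 2*17 = 34)
A(z) = z/3 (A(z) = z*(1/3) = z/3)
v(20)*A(1**2) = 34*((1/3)*1**2) = 34*((1/3)*1) = 34*(1/3) = 34/3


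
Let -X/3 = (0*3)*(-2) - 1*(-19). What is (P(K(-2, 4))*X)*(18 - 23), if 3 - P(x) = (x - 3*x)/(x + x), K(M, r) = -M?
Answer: 1140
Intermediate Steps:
P(x) = 4 (P(x) = 3 - (x - 3*x)/(x + x) = 3 - (-2*x)/(2*x) = 3 - (-2*x)*1/(2*x) = 3 - 1*(-1) = 3 + 1 = 4)
X = -57 (X = -3*((0*3)*(-2) - 1*(-19)) = -3*(0*(-2) + 19) = -3*(0 + 19) = -3*19 = -57)
(P(K(-2, 4))*X)*(18 - 23) = (4*(-57))*(18 - 23) = -228*(-5) = 1140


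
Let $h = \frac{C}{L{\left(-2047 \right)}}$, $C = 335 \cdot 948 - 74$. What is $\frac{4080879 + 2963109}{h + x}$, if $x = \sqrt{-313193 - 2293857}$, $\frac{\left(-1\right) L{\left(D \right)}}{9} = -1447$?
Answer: $\frac{14563024797752172}{221126327544743} - \frac{2986625007734130 i \sqrt{104282}}{221126327544743} \approx 65.858 - 4361.6 i$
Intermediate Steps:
$L{\left(D \right)} = 13023$ ($L{\left(D \right)} = \left(-9\right) \left(-1447\right) = 13023$)
$C = 317506$ ($C = 317580 - 74 = 317506$)
$h = \frac{317506}{13023} \approx 24.38$
$x = 5 i \sqrt{104282}$ ($x = \sqrt{-2607050} = 5 i \sqrt{104282} \approx 1614.6 i$)
$\frac{4080879 + 2963109}{h + x} = \frac{4080879 + 2963109}{\frac{317506}{13023} + 5 i \sqrt{104282}} = \frac{7043988}{\frac{317506}{13023} + 5 i \sqrt{104282}}$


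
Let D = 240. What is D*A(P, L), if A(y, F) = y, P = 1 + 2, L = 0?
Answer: 720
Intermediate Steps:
P = 3
D*A(P, L) = 240*3 = 720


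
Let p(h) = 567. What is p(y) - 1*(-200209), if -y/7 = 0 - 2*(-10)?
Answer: 200776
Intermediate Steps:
y = -140 (y = -7*(0 - 2*(-10)) = -7*(0 + 20) = -7*20 = -140)
p(y) - 1*(-200209) = 567 - 1*(-200209) = 567 + 200209 = 200776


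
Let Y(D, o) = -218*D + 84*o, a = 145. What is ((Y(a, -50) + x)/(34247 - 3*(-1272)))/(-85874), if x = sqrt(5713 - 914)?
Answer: 17905/1634311031 - sqrt(4799)/3268622062 ≈ 1.0934e-5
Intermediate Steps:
x = sqrt(4799) ≈ 69.275
((Y(a, -50) + x)/(34247 - 3*(-1272)))/(-85874) = (((-218*145 + 84*(-50)) + sqrt(4799))/(34247 - 3*(-1272)))/(-85874) = (((-31610 - 4200) + sqrt(4799))/(34247 + 3816))*(-1/85874) = ((-35810 + sqrt(4799))/38063)*(-1/85874) = ((-35810 + sqrt(4799))*(1/38063))*(-1/85874) = (-35810/38063 + sqrt(4799)/38063)*(-1/85874) = 17905/1634311031 - sqrt(4799)/3268622062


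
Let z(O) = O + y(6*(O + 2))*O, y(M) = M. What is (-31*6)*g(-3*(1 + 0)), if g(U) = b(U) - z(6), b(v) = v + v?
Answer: 55800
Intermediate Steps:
b(v) = 2*v
z(O) = O + O*(12 + 6*O) (z(O) = O + (6*(O + 2))*O = O + (6*(2 + O))*O = O + (12 + 6*O)*O = O + O*(12 + 6*O))
g(U) = -294 + 2*U (g(U) = 2*U - 6*(13 + 6*6) = 2*U - 6*(13 + 36) = 2*U - 6*49 = 2*U - 1*294 = 2*U - 294 = -294 + 2*U)
(-31*6)*g(-3*(1 + 0)) = (-31*6)*(-294 + 2*(-3*(1 + 0))) = -186*(-294 + 2*(-3*1)) = -186*(-294 + 2*(-3)) = -186*(-294 - 6) = -186*(-300) = 55800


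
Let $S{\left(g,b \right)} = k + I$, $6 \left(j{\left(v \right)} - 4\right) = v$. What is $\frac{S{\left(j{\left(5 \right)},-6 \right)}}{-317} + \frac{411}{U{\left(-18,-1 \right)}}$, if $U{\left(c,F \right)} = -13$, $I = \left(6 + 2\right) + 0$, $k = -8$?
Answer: $- \frac{411}{13} \approx -31.615$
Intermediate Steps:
$j{\left(v \right)} = 4 + \frac{v}{6}$
$I = 8$ ($I = 8 + 0 = 8$)
$S{\left(g,b \right)} = 0$ ($S{\left(g,b \right)} = -8 + 8 = 0$)
$\frac{S{\left(j{\left(5 \right)},-6 \right)}}{-317} + \frac{411}{U{\left(-18,-1 \right)}} = \frac{0}{-317} + \frac{411}{-13} = 0 \left(- \frac{1}{317}\right) + 411 \left(- \frac{1}{13}\right) = 0 - \frac{411}{13} = - \frac{411}{13}$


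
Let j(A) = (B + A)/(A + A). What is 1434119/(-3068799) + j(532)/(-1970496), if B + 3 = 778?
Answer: -1002263004045943/2144689249393152 ≈ -0.46732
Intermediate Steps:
B = 775 (B = -3 + 778 = 775)
j(A) = (775 + A)/(2*A) (j(A) = (775 + A)/(A + A) = (775 + A)/((2*A)) = (775 + A)*(1/(2*A)) = (775 + A)/(2*A))
1434119/(-3068799) + j(532)/(-1970496) = 1434119/(-3068799) + ((½)*(775 + 532)/532)/(-1970496) = 1434119*(-1/3068799) + ((½)*(1/532)*1307)*(-1/1970496) = -1434119/3068799 + (1307/1064)*(-1/1970496) = -1434119/3068799 - 1307/2096607744 = -1002263004045943/2144689249393152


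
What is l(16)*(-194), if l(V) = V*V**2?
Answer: -794624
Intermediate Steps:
l(V) = V**3
l(16)*(-194) = 16**3*(-194) = 4096*(-194) = -794624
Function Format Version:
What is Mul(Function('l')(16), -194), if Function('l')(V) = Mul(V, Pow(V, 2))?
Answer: -794624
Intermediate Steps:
Function('l')(V) = Pow(V, 3)
Mul(Function('l')(16), -194) = Mul(Pow(16, 3), -194) = Mul(4096, -194) = -794624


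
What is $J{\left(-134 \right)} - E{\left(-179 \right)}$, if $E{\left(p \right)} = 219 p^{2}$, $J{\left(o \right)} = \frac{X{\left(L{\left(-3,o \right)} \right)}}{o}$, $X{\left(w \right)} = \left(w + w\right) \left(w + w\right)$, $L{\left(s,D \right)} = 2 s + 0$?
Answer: $- \frac{470137665}{67} \approx -7.017 \cdot 10^{6}$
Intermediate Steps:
$L{\left(s,D \right)} = 2 s$
$X{\left(w \right)} = 4 w^{2}$ ($X{\left(w \right)} = 2 w 2 w = 4 w^{2}$)
$J{\left(o \right)} = \frac{144}{o}$ ($J{\left(o \right)} = \frac{4 \left(2 \left(-3\right)\right)^{2}}{o} = \frac{4 \left(-6\right)^{2}}{o} = \frac{4 \cdot 36}{o} = \frac{144}{o}$)
$J{\left(-134 \right)} - E{\left(-179 \right)} = \frac{144}{-134} - 219 \left(-179\right)^{2} = 144 \left(- \frac{1}{134}\right) - 219 \cdot 32041 = - \frac{72}{67} - 7016979 = - \frac{470137665}{67}$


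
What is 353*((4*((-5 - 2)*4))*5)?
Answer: -197680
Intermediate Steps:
353*((4*((-5 - 2)*4))*5) = 353*((4*(-7*4))*5) = 353*((4*(-28))*5) = 353*(-112*5) = 353*(-560) = -197680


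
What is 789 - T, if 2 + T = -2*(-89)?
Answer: 613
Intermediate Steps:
T = 176 (T = -2 - 2*(-89) = -2 + 178 = 176)
789 - T = 789 - 1*176 = 789 - 176 = 613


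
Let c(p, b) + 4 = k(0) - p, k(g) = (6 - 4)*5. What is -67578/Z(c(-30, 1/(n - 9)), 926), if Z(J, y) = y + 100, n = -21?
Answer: -11263/171 ≈ -65.865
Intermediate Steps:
k(g) = 10 (k(g) = 2*5 = 10)
c(p, b) = 6 - p (c(p, b) = -4 + (10 - p) = 6 - p)
Z(J, y) = 100 + y
-67578/Z(c(-30, 1/(n - 9)), 926) = -67578/(100 + 926) = -67578/1026 = -67578*1/1026 = -11263/171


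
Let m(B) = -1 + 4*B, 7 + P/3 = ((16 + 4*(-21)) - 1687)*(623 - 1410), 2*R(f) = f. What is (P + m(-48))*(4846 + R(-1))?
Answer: 40153117631/2 ≈ 2.0077e+10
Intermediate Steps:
R(f) = f/2
P = 4143534 (P = -21 + 3*(((16 + 4*(-21)) - 1687)*(623 - 1410)) = -21 + 3*(((16 - 84) - 1687)*(-787)) = -21 + 3*((-68 - 1687)*(-787)) = -21 + 3*(-1755*(-787)) = -21 + 3*1381185 = -21 + 4143555 = 4143534)
(P + m(-48))*(4846 + R(-1)) = (4143534 + (-1 + 4*(-48)))*(4846 + (½)*(-1)) = (4143534 + (-1 - 192))*(4846 - ½) = (4143534 - 193)*(9691/2) = 4143341*(9691/2) = 40153117631/2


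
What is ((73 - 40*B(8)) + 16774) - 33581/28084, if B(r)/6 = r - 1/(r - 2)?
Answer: 420299647/28084 ≈ 14966.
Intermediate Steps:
B(r) = -6/(-2 + r) + 6*r (B(r) = 6*(r - 1/(r - 2)) = 6*(r - 1/(-2 + r)) = -6/(-2 + r) + 6*r)
((73 - 40*B(8)) + 16774) - 33581/28084 = ((73 - 240*(-1 + 8**2 - 2*8)/(-2 + 8)) + 16774) - 33581/28084 = ((73 - 240*(-1 + 64 - 16)/6) + 16774) - 33581*1/28084 = ((73 - 240*47/6) + 16774) - 33581/28084 = ((73 - 40*47) + 16774) - 33581/28084 = ((73 - 1880) + 16774) - 33581/28084 = (-1807 + 16774) - 33581/28084 = 14967 - 33581/28084 = 420299647/28084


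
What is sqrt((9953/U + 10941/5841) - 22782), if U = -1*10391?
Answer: 2*I*sqrt(2331100514931274614)/20231277 ≈ 150.93*I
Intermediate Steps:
U = -10391
sqrt((9953/U + 10941/5841) - 22782) = sqrt((9953/(-10391) + 10941/5841) - 22782) = sqrt((9953*(-1/10391) + 10941*(1/5841)) - 22782) = sqrt((-9953/10391 + 3647/1947) - 22782) = sqrt(18517486/20231277 - 22782) = sqrt(-460890435128/20231277) = 2*I*sqrt(2331100514931274614)/20231277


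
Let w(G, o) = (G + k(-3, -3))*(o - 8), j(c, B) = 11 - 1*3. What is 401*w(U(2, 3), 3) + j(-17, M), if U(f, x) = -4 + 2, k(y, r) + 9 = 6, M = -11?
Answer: 10033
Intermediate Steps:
k(y, r) = -3 (k(y, r) = -9 + 6 = -3)
U(f, x) = -2
j(c, B) = 8 (j(c, B) = 11 - 3 = 8)
w(G, o) = (-8 + o)*(-3 + G) (w(G, o) = (G - 3)*(o - 8) = (-3 + G)*(-8 + o) = (-8 + o)*(-3 + G))
401*w(U(2, 3), 3) + j(-17, M) = 401*(24 - 8*(-2) - 3*3 - 2*3) + 8 = 401*(24 + 16 - 9 - 6) + 8 = 401*25 + 8 = 10025 + 8 = 10033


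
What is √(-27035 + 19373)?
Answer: I*√7662 ≈ 87.533*I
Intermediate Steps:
√(-27035 + 19373) = √(-7662) = I*√7662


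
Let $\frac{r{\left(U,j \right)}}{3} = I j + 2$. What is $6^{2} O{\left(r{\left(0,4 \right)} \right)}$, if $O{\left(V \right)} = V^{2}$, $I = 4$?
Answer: $104976$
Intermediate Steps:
$r{\left(U,j \right)} = 6 + 12 j$ ($r{\left(U,j \right)} = 3 \left(4 j + 2\right) = 3 \left(2 + 4 j\right) = 6 + 12 j$)
$6^{2} O{\left(r{\left(0,4 \right)} \right)} = 6^{2} \left(6 + 12 \cdot 4\right)^{2} = 36 \left(6 + 48\right)^{2} = 36 \cdot 54^{2} = 36 \cdot 2916 = 104976$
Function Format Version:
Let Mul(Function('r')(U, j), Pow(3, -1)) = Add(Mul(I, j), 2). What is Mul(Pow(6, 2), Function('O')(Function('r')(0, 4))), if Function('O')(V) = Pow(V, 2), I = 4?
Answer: 104976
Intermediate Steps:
Function('r')(U, j) = Add(6, Mul(12, j)) (Function('r')(U, j) = Mul(3, Add(Mul(4, j), 2)) = Mul(3, Add(2, Mul(4, j))) = Add(6, Mul(12, j)))
Mul(Pow(6, 2), Function('O')(Function('r')(0, 4))) = Mul(Pow(6, 2), Pow(Add(6, Mul(12, 4)), 2)) = Mul(36, Pow(Add(6, 48), 2)) = Mul(36, Pow(54, 2)) = Mul(36, 2916) = 104976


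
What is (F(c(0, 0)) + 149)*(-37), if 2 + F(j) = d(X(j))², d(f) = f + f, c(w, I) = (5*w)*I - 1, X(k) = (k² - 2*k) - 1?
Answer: -6031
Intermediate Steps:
X(k) = -1 + k² - 2*k
c(w, I) = -1 + 5*I*w (c(w, I) = 5*I*w - 1 = -1 + 5*I*w)
d(f) = 2*f
F(j) = -2 + (-2 - 4*j + 2*j²)² (F(j) = -2 + (2*(-1 + j² - 2*j))² = -2 + (-2 - 4*j + 2*j²)²)
(F(c(0, 0)) + 149)*(-37) = ((-2 + 4*(1 - (-1 + 5*0*0)² + 2*(-1 + 5*0*0))²) + 149)*(-37) = ((-2 + 4*(1 - (-1 + 0)² + 2*(-1 + 0))²) + 149)*(-37) = ((-2 + 4*(1 - 1*(-1)² + 2*(-1))²) + 149)*(-37) = ((-2 + 4*(1 - 1*1 - 2)²) + 149)*(-37) = ((-2 + 4*(1 - 1 - 2)²) + 149)*(-37) = ((-2 + 4*(-2)²) + 149)*(-37) = ((-2 + 4*4) + 149)*(-37) = ((-2 + 16) + 149)*(-37) = (14 + 149)*(-37) = 163*(-37) = -6031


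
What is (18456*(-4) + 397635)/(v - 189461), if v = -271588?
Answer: -107937/153683 ≈ -0.70234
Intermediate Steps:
(18456*(-4) + 397635)/(v - 189461) = (18456*(-4) + 397635)/(-271588 - 189461) = (-73824 + 397635)/(-461049) = 323811*(-1/461049) = -107937/153683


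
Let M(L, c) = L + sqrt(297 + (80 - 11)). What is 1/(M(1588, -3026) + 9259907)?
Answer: 3087165/28591763211553 - sqrt(366)/85775289634659 ≈ 1.0797e-7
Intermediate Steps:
M(L, c) = L + sqrt(366) (M(L, c) = L + sqrt(297 + 69) = L + sqrt(366))
1/(M(1588, -3026) + 9259907) = 1/((1588 + sqrt(366)) + 9259907) = 1/(9261495 + sqrt(366))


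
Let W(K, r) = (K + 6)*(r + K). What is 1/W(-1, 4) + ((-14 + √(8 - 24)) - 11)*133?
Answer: -49874/15 + 532*I ≈ -3324.9 + 532.0*I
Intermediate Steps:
W(K, r) = (6 + K)*(K + r)
1/W(-1, 4) + ((-14 + √(8 - 24)) - 11)*133 = 1/((-1)² + 6*(-1) + 6*4 - 1*4) + ((-14 + √(8 - 24)) - 11)*133 = 1/(1 - 6 + 24 - 4) + ((-14 + √(-16)) - 11)*133 = 1/15 + ((-14 + 4*I) - 11)*133 = 1/15 + (-25 + 4*I)*133 = 1/15 + (-3325 + 532*I) = -49874/15 + 532*I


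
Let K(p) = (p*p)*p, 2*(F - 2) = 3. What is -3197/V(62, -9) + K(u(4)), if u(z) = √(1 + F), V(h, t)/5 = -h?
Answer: 3197/310 + 27*√2/4 ≈ 19.859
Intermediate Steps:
F = 7/2 (F = 2 + (½)*3 = 2 + 3/2 = 7/2 ≈ 3.5000)
V(h, t) = -5*h (V(h, t) = 5*(-h) = -5*h)
u(z) = 3*√2/2 (u(z) = √(1 + 7/2) = √(9/2) = 3*√2/2)
K(p) = p³ (K(p) = p²*p = p³)
-3197/V(62, -9) + K(u(4)) = -3197/((-5*62)) + (3*√2/2)³ = -3197/(-310) + 27*√2/4 = -3197*(-1/310) + 27*√2/4 = 3197/310 + 27*√2/4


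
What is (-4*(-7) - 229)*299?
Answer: -60099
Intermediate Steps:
(-4*(-7) - 229)*299 = (28 - 229)*299 = -201*299 = -60099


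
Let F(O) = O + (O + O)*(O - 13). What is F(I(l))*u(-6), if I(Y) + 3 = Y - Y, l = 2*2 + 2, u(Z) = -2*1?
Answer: -186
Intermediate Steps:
u(Z) = -2
l = 6 (l = 4 + 2 = 6)
I(Y) = -3 (I(Y) = -3 + (Y - Y) = -3 + 0 = -3)
F(O) = O + 2*O*(-13 + O) (F(O) = O + (2*O)*(-13 + O) = O + 2*O*(-13 + O))
F(I(l))*u(-6) = -3*(-25 + 2*(-3))*(-2) = -3*(-25 - 6)*(-2) = -3*(-31)*(-2) = 93*(-2) = -186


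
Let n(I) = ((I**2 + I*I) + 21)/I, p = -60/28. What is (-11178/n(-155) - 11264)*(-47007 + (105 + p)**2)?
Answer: 963403624758222/2355479 ≈ 4.0901e+8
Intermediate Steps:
p = -15/7 (p = -60*1/28 = -15/7 ≈ -2.1429)
n(I) = (21 + 2*I**2)/I (n(I) = ((I**2 + I**2) + 21)/I = (2*I**2 + 21)/I = (21 + 2*I**2)/I)
(-11178/n(-155) - 11264)*(-47007 + (105 + p)**2) = (-11178/(2*(-155) + 21/(-155)) - 11264)*(-47007 + (105 - 15/7)**2) = (-11178/(-310 + 21*(-1/155)) - 11264)*(-47007 + (720/7)**2) = (-11178/(-310 - 21/155) - 11264)*(-47007 + 518400/49) = (-11178/(-48071/155) - 11264)*(-1784943/49) = (-11178*(-155/48071) - 11264)*(-1784943/49) = (1732590/48071 - 11264)*(-1784943/49) = -539739154/48071*(-1784943/49) = 963403624758222/2355479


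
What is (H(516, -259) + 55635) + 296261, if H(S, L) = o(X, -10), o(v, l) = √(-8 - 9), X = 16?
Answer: 351896 + I*√17 ≈ 3.519e+5 + 4.1231*I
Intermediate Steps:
o(v, l) = I*√17 (o(v, l) = √(-17) = I*√17)
H(S, L) = I*√17
(H(516, -259) + 55635) + 296261 = (I*√17 + 55635) + 296261 = (55635 + I*√17) + 296261 = 351896 + I*√17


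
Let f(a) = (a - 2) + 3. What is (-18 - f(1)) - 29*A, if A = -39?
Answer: 1111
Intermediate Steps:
f(a) = 1 + a (f(a) = (-2 + a) + 3 = 1 + a)
(-18 - f(1)) - 29*A = (-18 - (1 + 1)) - 29*(-39) = (-18 - 1*2) + 1131 = (-18 - 2) + 1131 = -20 + 1131 = 1111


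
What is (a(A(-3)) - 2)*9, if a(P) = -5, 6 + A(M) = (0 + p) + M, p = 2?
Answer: -63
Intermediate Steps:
A(M) = -4 + M (A(M) = -6 + ((0 + 2) + M) = -6 + (2 + M) = -4 + M)
(a(A(-3)) - 2)*9 = (-5 - 2)*9 = -7*9 = -63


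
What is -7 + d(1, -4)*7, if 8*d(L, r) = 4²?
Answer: 7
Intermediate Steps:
d(L, r) = 2 (d(L, r) = (⅛)*4² = (⅛)*16 = 2)
-7 + d(1, -4)*7 = -7 + 2*7 = -7 + 14 = 7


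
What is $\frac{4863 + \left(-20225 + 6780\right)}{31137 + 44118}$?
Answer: $- \frac{8582}{75255} \approx -0.11404$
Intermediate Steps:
$\frac{4863 + \left(-20225 + 6780\right)}{31137 + 44118} = \frac{4863 - 13445}{75255} = \left(-8582\right) \frac{1}{75255} = - \frac{8582}{75255}$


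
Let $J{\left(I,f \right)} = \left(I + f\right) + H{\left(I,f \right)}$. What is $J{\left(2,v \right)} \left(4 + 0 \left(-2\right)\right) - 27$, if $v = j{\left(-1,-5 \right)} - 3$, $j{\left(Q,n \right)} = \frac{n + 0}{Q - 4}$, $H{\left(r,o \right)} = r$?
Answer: $-19$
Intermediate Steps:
$j{\left(Q,n \right)} = \frac{n}{-4 + Q}$
$v = -2$ ($v = - \frac{5}{-4 - 1} - 3 = - \frac{5}{-5} - 3 = \left(-5\right) \left(- \frac{1}{5}\right) - 3 = 1 - 3 = -2$)
$J{\left(I,f \right)} = f + 2 I$ ($J{\left(I,f \right)} = \left(I + f\right) + I = f + 2 I$)
$J{\left(2,v \right)} \left(4 + 0 \left(-2\right)\right) - 27 = \left(-2 + 2 \cdot 2\right) \left(4 + 0 \left(-2\right)\right) - 27 = \left(-2 + 4\right) \left(4 + 0\right) - 27 = 2 \cdot 4 - 27 = 8 - 27 = -19$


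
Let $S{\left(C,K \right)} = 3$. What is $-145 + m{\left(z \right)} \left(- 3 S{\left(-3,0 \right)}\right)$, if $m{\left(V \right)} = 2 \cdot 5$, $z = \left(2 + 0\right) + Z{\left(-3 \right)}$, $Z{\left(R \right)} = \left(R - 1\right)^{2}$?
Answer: $-235$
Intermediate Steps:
$Z{\left(R \right)} = \left(-1 + R\right)^{2}$
$z = 18$ ($z = \left(2 + 0\right) + \left(-1 - 3\right)^{2} = 2 + \left(-4\right)^{2} = 2 + 16 = 18$)
$m{\left(V \right)} = 10$
$-145 + m{\left(z \right)} \left(- 3 S{\left(-3,0 \right)}\right) = -145 + 10 \left(\left(-3\right) 3\right) = -145 + 10 \left(-9\right) = -145 - 90 = -235$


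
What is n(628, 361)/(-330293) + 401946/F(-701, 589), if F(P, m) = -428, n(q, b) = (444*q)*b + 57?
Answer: -87920874615/70682702 ≈ -1243.9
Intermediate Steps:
n(q, b) = 57 + 444*b*q (n(q, b) = 444*b*q + 57 = 57 + 444*b*q)
n(628, 361)/(-330293) + 401946/F(-701, 589) = (57 + 444*361*628)/(-330293) + 401946/(-428) = (57 + 100658352)*(-1/330293) + 401946*(-1/428) = 100658409*(-1/330293) - 200973/214 = -100658409/330293 - 200973/214 = -87920874615/70682702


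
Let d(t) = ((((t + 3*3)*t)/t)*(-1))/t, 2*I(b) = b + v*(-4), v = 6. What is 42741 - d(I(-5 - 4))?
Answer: 470156/11 ≈ 42741.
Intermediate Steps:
I(b) = -12 + b/2 (I(b) = (b + 6*(-4))/2 = (b - 24)/2 = (-24 + b)/2 = -12 + b/2)
d(t) = (-9 - t)/t (d(t) = ((((t + 9)*t)/t)*(-1))/t = ((((9 + t)*t)/t)*(-1))/t = (((t*(9 + t))/t)*(-1))/t = ((9 + t)*(-1))/t = (-9 - t)/t)
42741 - d(I(-5 - 4)) = 42741 - (-9 - (-12 + (-5 - 4)/2))/(-12 + (-5 - 4)/2) = 42741 - (-9 - (-12 + (½)*(-9)))/(-12 + (½)*(-9)) = 42741 - (-9 - (-12 - 9/2))/(-12 - 9/2) = 42741 - (-9 - 1*(-33/2))/(-33/2) = 42741 - (-2)*(-9 + 33/2)/33 = 42741 - (-2)*15/(33*2) = 42741 - 1*(-5/11) = 42741 + 5/11 = 470156/11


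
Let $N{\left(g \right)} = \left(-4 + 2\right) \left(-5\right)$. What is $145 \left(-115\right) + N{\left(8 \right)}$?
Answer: $-16665$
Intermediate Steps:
$N{\left(g \right)} = 10$ ($N{\left(g \right)} = \left(-2\right) \left(-5\right) = 10$)
$145 \left(-115\right) + N{\left(8 \right)} = 145 \left(-115\right) + 10 = -16675 + 10 = -16665$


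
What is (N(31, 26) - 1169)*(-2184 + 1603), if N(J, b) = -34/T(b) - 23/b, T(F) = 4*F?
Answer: 35354431/52 ≈ 6.7989e+5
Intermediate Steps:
N(J, b) = -63/(2*b) (N(J, b) = -34*1/(4*b) - 23/b = -17/(2*b) - 23/b = -63/(2*b))
(N(31, 26) - 1169)*(-2184 + 1603) = (-63/2/26 - 1169)*(-2184 + 1603) = (-63/2*1/26 - 1169)*(-581) = (-63/52 - 1169)*(-581) = -60851/52*(-581) = 35354431/52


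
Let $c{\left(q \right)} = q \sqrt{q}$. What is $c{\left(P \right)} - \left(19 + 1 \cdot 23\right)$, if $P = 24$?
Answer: $-42 + 48 \sqrt{6} \approx 75.576$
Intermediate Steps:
$c{\left(q \right)} = q^{\frac{3}{2}}$
$c{\left(P \right)} - \left(19 + 1 \cdot 23\right) = 24^{\frac{3}{2}} - \left(19 + 1 \cdot 23\right) = 48 \sqrt{6} - \left(19 + 23\right) = 48 \sqrt{6} - 42 = -42 + 48 \sqrt{6}$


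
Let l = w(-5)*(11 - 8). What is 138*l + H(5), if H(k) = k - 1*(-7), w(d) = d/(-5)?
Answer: 426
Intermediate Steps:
w(d) = -d/5 (w(d) = d*(-1/5) = -d/5)
H(k) = 7 + k (H(k) = k + 7 = 7 + k)
l = 3 (l = (-1/5*(-5))*(11 - 8) = 1*3 = 3)
138*l + H(5) = 138*3 + (7 + 5) = 414 + 12 = 426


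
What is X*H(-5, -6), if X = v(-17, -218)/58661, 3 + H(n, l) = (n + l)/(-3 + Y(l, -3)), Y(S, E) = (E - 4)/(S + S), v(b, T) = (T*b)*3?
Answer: 500310/1701169 ≈ 0.29410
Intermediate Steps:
v(b, T) = 3*T*b
Y(S, E) = (-4 + E)/(2*S) (Y(S, E) = (-4 + E)/((2*S)) = (-4 + E)*(1/(2*S)) = (-4 + E)/(2*S))
H(n, l) = -3 + (l + n)/(-3 - 7/(2*l)) (H(n, l) = -3 + (n + l)/(-3 + (-4 - 3)/(2*l)) = -3 + (l + n)/(-3 + (½)*(-7)/l) = -3 + (l + n)/(-3 - 7/(2*l)))
X = 11118/58661 (X = (3*(-218)*(-17))/58661 = 11118*(1/58661) = 11118/58661 ≈ 0.18953)
X*H(-5, -6) = 11118*((-21 - 2*(-6)*(9 - 6 - 5))/(7 + 6*(-6)))/58661 = 11118*((-21 - 2*(-6)*(-2))/(7 - 36))/58661 = 11118*((-21 - 24)/(-29))/58661 = 11118*(-1/29*(-45))/58661 = (11118/58661)*(45/29) = 500310/1701169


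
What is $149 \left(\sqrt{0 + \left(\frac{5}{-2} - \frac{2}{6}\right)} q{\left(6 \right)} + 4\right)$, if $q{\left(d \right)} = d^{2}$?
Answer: $596 + 894 i \sqrt{102} \approx 596.0 + 9029.0 i$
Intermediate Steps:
$149 \left(\sqrt{0 + \left(\frac{5}{-2} - \frac{2}{6}\right)} q{\left(6 \right)} + 4\right) = 149 \left(\sqrt{0 + \left(\frac{5}{-2} - \frac{2}{6}\right)} 6^{2} + 4\right) = 149 \left(\sqrt{0 + \left(5 \left(- \frac{1}{2}\right) - \frac{1}{3}\right)} 36 + 4\right) = 149 \left(\sqrt{0 - \frac{17}{6}} \cdot 36 + 4\right) = 149 \left(\sqrt{- \frac{17}{6}} \cdot 36 + 4\right) = 149 \left(\frac{i \sqrt{102}}{6} \cdot 36 + 4\right) = 149 \left(6 i \sqrt{102} + 4\right) = 149 \left(4 + 6 i \sqrt{102}\right) = 596 + 894 i \sqrt{102}$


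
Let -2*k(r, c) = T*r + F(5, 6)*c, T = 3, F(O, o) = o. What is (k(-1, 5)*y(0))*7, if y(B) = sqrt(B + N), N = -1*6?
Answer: -189*I*sqrt(6)/2 ≈ -231.48*I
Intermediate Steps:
N = -6
k(r, c) = -3*c - 3*r/2 (k(r, c) = -(3*r + 6*c)/2 = -3*c - 3*r/2)
y(B) = sqrt(-6 + B) (y(B) = sqrt(B - 6) = sqrt(-6 + B))
(k(-1, 5)*y(0))*7 = ((-3*5 - 3/2*(-1))*sqrt(-6 + 0))*7 = ((-15 + 3/2)*sqrt(-6))*7 = -27*I*sqrt(6)/2*7 = -189*I*sqrt(6)/2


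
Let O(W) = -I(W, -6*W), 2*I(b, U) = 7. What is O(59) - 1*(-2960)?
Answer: 5913/2 ≈ 2956.5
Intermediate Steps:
I(b, U) = 7/2 (I(b, U) = (½)*7 = 7/2)
O(W) = -7/2 (O(W) = -1*7/2 = -7/2)
O(59) - 1*(-2960) = -7/2 - 1*(-2960) = -7/2 + 2960 = 5913/2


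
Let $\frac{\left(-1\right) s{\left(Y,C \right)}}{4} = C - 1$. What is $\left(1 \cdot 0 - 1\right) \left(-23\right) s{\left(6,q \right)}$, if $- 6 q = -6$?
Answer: $0$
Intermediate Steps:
$q = 1$ ($q = \left(- \frac{1}{6}\right) \left(-6\right) = 1$)
$s{\left(Y,C \right)} = 4 - 4 C$ ($s{\left(Y,C \right)} = - 4 \left(C - 1\right) = - 4 \left(-1 + C\right) = 4 - 4 C$)
$\left(1 \cdot 0 - 1\right) \left(-23\right) s{\left(6,q \right)} = \left(1 \cdot 0 - 1\right) \left(-23\right) \left(4 - 4\right) = \left(0 - 1\right) \left(-23\right) \left(4 - 4\right) = \left(-1\right) \left(-23\right) 0 = 23 \cdot 0 = 0$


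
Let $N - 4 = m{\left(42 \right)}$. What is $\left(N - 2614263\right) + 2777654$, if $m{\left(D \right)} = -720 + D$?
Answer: $162717$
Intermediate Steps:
$N = -674$ ($N = 4 + \left(-720 + 42\right) = 4 - 678 = -674$)
$\left(N - 2614263\right) + 2777654 = \left(-674 - 2614263\right) + 2777654 = -2614937 + 2777654 = 162717$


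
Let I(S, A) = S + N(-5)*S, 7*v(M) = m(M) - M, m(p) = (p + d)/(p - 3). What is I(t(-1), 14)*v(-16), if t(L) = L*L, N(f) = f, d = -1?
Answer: -1284/133 ≈ -9.6541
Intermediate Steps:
m(p) = (-1 + p)/(-3 + p) (m(p) = (p - 1)/(p - 3) = (-1 + p)/(-3 + p))
v(M) = -M/7 + (-1 + M)/(7*(-3 + M)) (v(M) = ((-1 + M)/(-3 + M) - M)/7 = (-M + (-1 + M)/(-3 + M))/7 = -M/7 + (-1 + M)/(7*(-3 + M)))
t(L) = L²
I(S, A) = -4*S (I(S, A) = S - 5*S = -4*S)
I(t(-1), 14)*v(-16) = (-4*(-1)²)*((-1 - 16 - 1*(-16)*(-3 - 16))/(7*(-3 - 16))) = (-4*1)*((⅐)*(-1 - 16 - 1*(-16)*(-19))/(-19)) = -4*(-1)*(-1 - 16 - 304)/(7*19) = -4*(-1)*(-321)/(7*19) = -4*321/133 = -1284/133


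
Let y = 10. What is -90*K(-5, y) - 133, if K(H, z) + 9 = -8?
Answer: 1397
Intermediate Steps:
K(H, z) = -17 (K(H, z) = -9 - 8 = -17)
-90*K(-5, y) - 133 = -90*(-17) - 133 = 1530 - 133 = 1397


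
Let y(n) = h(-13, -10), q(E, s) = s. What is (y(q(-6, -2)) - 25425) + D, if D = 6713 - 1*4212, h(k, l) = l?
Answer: -22934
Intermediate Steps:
y(n) = -10
D = 2501 (D = 6713 - 4212 = 2501)
(y(q(-6, -2)) - 25425) + D = (-10 - 25425) + 2501 = -25435 + 2501 = -22934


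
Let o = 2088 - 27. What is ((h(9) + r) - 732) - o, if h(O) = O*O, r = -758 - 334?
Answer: -3804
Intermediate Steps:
r = -1092
h(O) = O²
o = 2061
((h(9) + r) - 732) - o = ((9² - 1092) - 732) - 1*2061 = ((81 - 1092) - 732) - 2061 = (-1011 - 732) - 2061 = -1743 - 2061 = -3804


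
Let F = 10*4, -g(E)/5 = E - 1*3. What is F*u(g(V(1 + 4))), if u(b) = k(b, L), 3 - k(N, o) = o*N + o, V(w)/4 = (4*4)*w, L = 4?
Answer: 253560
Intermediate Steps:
V(w) = 64*w (V(w) = 4*((4*4)*w) = 4*(16*w) = 64*w)
g(E) = 15 - 5*E (g(E) = -5*(E - 1*3) = -5*(E - 3) = -5*(-3 + E) = 15 - 5*E)
F = 40
k(N, o) = 3 - o - N*o (k(N, o) = 3 - (o*N + o) = 3 - (N*o + o) = 3 - (o + N*o) = 3 + (-o - N*o) = 3 - o - N*o)
u(b) = -1 - 4*b (u(b) = 3 - 1*4 - 1*b*4 = 3 - 4 - 4*b = -1 - 4*b)
F*u(g(V(1 + 4))) = 40*(-1 - 4*(15 - 320*(1 + 4))) = 40*(-1 - 4*(15 - 320*5)) = 40*(-1 - 4*(15 - 5*320)) = 40*(-1 - 4*(15 - 1600)) = 40*(-1 - 4*(-1585)) = 40*(-1 + 6340) = 40*6339 = 253560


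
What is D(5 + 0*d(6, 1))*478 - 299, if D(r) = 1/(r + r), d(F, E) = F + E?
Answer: -1256/5 ≈ -251.20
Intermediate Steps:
d(F, E) = E + F
D(r) = 1/(2*r)
D(5 + 0*d(6, 1))*478 - 299 = (1/(2*(5 + 0*(1 + 6))))*478 - 299 = (1/(2*(5 + 0*7)))*478 - 299 = (1/(2*(5 + 0)))*478 - 299 = ((½)/5)*478 - 299 = ((½)*(⅕))*478 - 299 = (⅒)*478 - 299 = 239/5 - 299 = -1256/5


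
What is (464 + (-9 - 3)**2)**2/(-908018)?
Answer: -184832/454009 ≈ -0.40711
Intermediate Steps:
(464 + (-9 - 3)**2)**2/(-908018) = (464 + (-12)**2)**2*(-1/908018) = (464 + 144)**2*(-1/908018) = 608**2*(-1/908018) = 369664*(-1/908018) = -184832/454009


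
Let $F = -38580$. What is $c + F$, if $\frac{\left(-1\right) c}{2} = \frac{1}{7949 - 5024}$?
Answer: $- \frac{112846502}{2925} \approx -38580.0$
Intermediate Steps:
$c = - \frac{2}{2925}$ ($c = - \frac{2}{7949 - 5024} = - \frac{2}{2925} \approx -0.00068376$)
$c + F = - \frac{2}{2925} - 38580 = - \frac{112846502}{2925}$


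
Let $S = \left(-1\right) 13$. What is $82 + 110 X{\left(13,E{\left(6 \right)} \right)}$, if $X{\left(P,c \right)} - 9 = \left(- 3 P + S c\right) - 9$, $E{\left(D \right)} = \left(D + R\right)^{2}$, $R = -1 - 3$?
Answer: $-9928$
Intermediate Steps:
$S = -13$
$R = -4$ ($R = -1 - 3 = -4$)
$E{\left(D \right)} = \left(-4 + D\right)^{2}$ ($E{\left(D \right)} = \left(D - 4\right)^{2} = \left(-4 + D\right)^{2}$)
$X{\left(P,c \right)} = - 13 c - 3 P$ ($X{\left(P,c \right)} = 9 - \left(9 + 3 P + 13 c\right) = - 13 c - 3 P$)
$82 + 110 X{\left(13,E{\left(6 \right)} \right)} = 82 + 110 \left(- 13 \left(-4 + 6\right)^{2} - 39\right) = 82 + 110 \left(- 13 \cdot 2^{2} - 39\right) = 82 + 110 \left(\left(-13\right) 4 - 39\right) = 82 + 110 \left(-52 - 39\right) = 82 + 110 \left(-91\right) = 82 - 10010 = -9928$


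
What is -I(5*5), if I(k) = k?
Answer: -25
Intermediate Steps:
-I(5*5) = -5*5 = -1*25 = -25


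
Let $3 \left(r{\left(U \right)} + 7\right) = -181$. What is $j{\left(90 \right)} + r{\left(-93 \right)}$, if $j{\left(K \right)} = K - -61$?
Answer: $\frac{251}{3} \approx 83.667$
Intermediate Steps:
$r{\left(U \right)} = - \frac{202}{3}$ ($r{\left(U \right)} = -7 + \frac{1}{3} \left(-181\right) = -7 - \frac{181}{3} = - \frac{202}{3}$)
$j{\left(K \right)} = 61 + K$ ($j{\left(K \right)} = K + 61 = 61 + K$)
$j{\left(90 \right)} + r{\left(-93 \right)} = \left(61 + 90\right) - \frac{202}{3} = 151 - \frac{202}{3} = \frac{251}{3}$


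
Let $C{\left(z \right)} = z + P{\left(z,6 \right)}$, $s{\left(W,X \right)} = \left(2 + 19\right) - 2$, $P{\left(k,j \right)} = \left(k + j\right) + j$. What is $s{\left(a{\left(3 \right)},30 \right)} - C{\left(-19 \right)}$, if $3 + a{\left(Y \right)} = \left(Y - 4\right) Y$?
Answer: $45$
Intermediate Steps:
$P{\left(k,j \right)} = k + 2 j$ ($P{\left(k,j \right)} = \left(j + k\right) + j = k + 2 j$)
$a{\left(Y \right)} = -3 + Y \left(-4 + Y\right)$ ($a{\left(Y \right)} = -3 + \left(Y - 4\right) Y = -3 + \left(-4 + Y\right) Y = -3 + Y \left(-4 + Y\right)$)
$s{\left(W,X \right)} = 19$ ($s{\left(W,X \right)} = 21 - 2 = 19$)
$C{\left(z \right)} = 12 + 2 z$ ($C{\left(z \right)} = z + \left(z + 2 \cdot 6\right) = z + \left(z + 12\right) = z + \left(12 + z\right) = 12 + 2 z$)
$s{\left(a{\left(3 \right)},30 \right)} - C{\left(-19 \right)} = 19 - \left(12 + 2 \left(-19\right)\right) = 19 - \left(12 - 38\right) = 19 - -26 = 19 + 26 = 45$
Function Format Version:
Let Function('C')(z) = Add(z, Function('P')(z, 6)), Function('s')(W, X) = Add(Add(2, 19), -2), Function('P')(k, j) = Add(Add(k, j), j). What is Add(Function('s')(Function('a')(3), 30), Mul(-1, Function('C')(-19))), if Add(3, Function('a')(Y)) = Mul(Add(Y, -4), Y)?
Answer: 45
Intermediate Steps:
Function('P')(k, j) = Add(k, Mul(2, j)) (Function('P')(k, j) = Add(Add(j, k), j) = Add(k, Mul(2, j)))
Function('a')(Y) = Add(-3, Mul(Y, Add(-4, Y))) (Function('a')(Y) = Add(-3, Mul(Add(Y, -4), Y)) = Add(-3, Mul(Add(-4, Y), Y)) = Add(-3, Mul(Y, Add(-4, Y))))
Function('s')(W, X) = 19 (Function('s')(W, X) = Add(21, -2) = 19)
Function('C')(z) = Add(12, Mul(2, z)) (Function('C')(z) = Add(z, Add(z, Mul(2, 6))) = Add(z, Add(z, 12)) = Add(z, Add(12, z)) = Add(12, Mul(2, z)))
Add(Function('s')(Function('a')(3), 30), Mul(-1, Function('C')(-19))) = Add(19, Mul(-1, Add(12, Mul(2, -19)))) = Add(19, Mul(-1, Add(12, -38))) = Add(19, Mul(-1, -26)) = Add(19, 26) = 45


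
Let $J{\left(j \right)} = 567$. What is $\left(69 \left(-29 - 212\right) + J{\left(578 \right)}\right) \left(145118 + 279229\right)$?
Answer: $-6815861514$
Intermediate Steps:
$\left(69 \left(-29 - 212\right) + J{\left(578 \right)}\right) \left(145118 + 279229\right) = \left(69 \left(-29 - 212\right) + 567\right) \left(145118 + 279229\right) = \left(69 \left(-241\right) + 567\right) 424347 = \left(-16629 + 567\right) 424347 = \left(-16062\right) 424347 = -6815861514$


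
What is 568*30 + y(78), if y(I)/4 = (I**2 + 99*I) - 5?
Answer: 72244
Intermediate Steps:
y(I) = -20 + 4*I**2 + 396*I (y(I) = 4*((I**2 + 99*I) - 5) = 4*(-5 + I**2 + 99*I) = -20 + 4*I**2 + 396*I)
568*30 + y(78) = 568*30 + (-20 + 4*78**2 + 396*78) = 17040 + (-20 + 4*6084 + 30888) = 17040 + (-20 + 24336 + 30888) = 17040 + 55204 = 72244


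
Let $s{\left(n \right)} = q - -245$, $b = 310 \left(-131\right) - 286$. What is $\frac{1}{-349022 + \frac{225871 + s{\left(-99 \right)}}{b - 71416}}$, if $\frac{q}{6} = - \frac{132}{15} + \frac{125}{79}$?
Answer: $- \frac{22181620}{7741918024997} \approx -2.8651 \cdot 10^{-6}$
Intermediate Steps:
$q = - \frac{17106}{395}$ ($q = 6 \left(- \frac{132}{15} + \frac{125}{79}\right) = 6 \left(\left(-132\right) \frac{1}{15} + 125 \cdot \frac{1}{79}\right) = 6 \left(- \frac{44}{5} + \frac{125}{79}\right) = 6 \left(- \frac{2851}{395}\right) = - \frac{17106}{395} \approx -43.306$)
$b = -40896$ ($b = -40610 - 286 = -40896$)
$s{\left(n \right)} = \frac{79669}{395}$ ($s{\left(n \right)} = - \frac{17106}{395} - -245 = - \frac{17106}{395} + 245 = \frac{79669}{395}$)
$\frac{1}{-349022 + \frac{225871 + s{\left(-99 \right)}}{b - 71416}} = \frac{1}{-349022 + \frac{225871 + \frac{79669}{395}}{-40896 - 71416}} = \frac{1}{-349022 + \frac{89298714}{395 \left(-112312\right)}} = \frac{1}{-349022 + \frac{89298714}{395} \left(- \frac{1}{112312}\right)} = \frac{1}{-349022 - \frac{44649357}{22181620}} = \frac{1}{- \frac{7741918024997}{22181620}} = - \frac{22181620}{7741918024997}$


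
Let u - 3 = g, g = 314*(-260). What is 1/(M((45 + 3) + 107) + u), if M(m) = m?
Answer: -1/81482 ≈ -1.2273e-5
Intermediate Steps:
g = -81640
u = -81637 (u = 3 - 81640 = -81637)
1/(M((45 + 3) + 107) + u) = 1/(((45 + 3) + 107) - 81637) = 1/((48 + 107) - 81637) = 1/(155 - 81637) = 1/(-81482) = -1/81482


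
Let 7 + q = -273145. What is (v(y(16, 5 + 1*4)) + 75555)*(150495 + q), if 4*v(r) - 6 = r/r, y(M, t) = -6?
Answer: -37070257139/4 ≈ -9.2676e+9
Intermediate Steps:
q = -273152 (q = -7 - 273145 = -273152)
v(r) = 7/4 (v(r) = 3/2 + (r/r)/4 = 3/2 + (¼)*1 = 3/2 + ¼ = 7/4)
(v(y(16, 5 + 1*4)) + 75555)*(150495 + q) = (7/4 + 75555)*(150495 - 273152) = (302227/4)*(-122657) = -37070257139/4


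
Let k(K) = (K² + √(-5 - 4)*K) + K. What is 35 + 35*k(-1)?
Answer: 35 - 105*I ≈ 35.0 - 105.0*I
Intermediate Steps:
k(K) = K + K² + 3*I*K (k(K) = (K² + √(-9)*K) + K = (K² + (3*I)*K) + K = (K² + 3*I*K) + K = K + K² + 3*I*K)
35 + 35*k(-1) = 35 + 35*(-(1 - 1 + 3*I)) = 35 + 35*(-3*I) = 35 - 105*I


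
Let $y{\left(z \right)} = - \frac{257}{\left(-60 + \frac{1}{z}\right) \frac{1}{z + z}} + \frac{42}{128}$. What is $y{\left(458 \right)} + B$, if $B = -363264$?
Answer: $- \frac{631955439581}{1758656} \approx -3.5934 \cdot 10^{5}$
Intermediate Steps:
$y{\left(z \right)} = \frac{21}{64} - \frac{514 z}{-60 + \frac{1}{z}}$ ($y{\left(z \right)} = - \frac{257}{\left(-60 + \frac{1}{z}\right) \frac{1}{2 z}} + 42 \cdot \frac{1}{128} = - \frac{257}{\left(-60 + \frac{1}{z}\right) \frac{1}{2 z}} + \frac{21}{64} = - \frac{257}{\frac{1}{2} \frac{1}{z} \left(-60 + \frac{1}{z}\right)} + \frac{21}{64} = - 257 \frac{2 z}{-60 + \frac{1}{z}} + \frac{21}{64} = - \frac{514 z}{-60 + \frac{1}{z}} + \frac{21}{64} = \frac{21}{64} - \frac{514 z}{-60 + \frac{1}{z}}$)
$y{\left(458 \right)} + B = \frac{-21 + 1260 \cdot 458 + 32896 \cdot 458^{2}}{64 \left(-1 + 60 \cdot 458\right)} - 363264 = \frac{-21 + 577080 + 32896 \cdot 209764}{64 \left(-1 + 27480\right)} - 363264 = \frac{-21 + 577080 + 6900396544}{64 \cdot 27479} - 363264 = \frac{1}{64} \cdot \frac{1}{27479} \cdot 6900973603 - 363264 = \frac{6900973603}{1758656} - 363264 = - \frac{631955439581}{1758656}$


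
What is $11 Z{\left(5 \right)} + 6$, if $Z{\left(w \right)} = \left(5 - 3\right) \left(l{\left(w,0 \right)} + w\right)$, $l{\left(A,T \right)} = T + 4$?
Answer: $204$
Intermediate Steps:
$l{\left(A,T \right)} = 4 + T$
$Z{\left(w \right)} = 8 + 2 w$ ($Z{\left(w \right)} = \left(5 - 3\right) \left(\left(4 + 0\right) + w\right) = 2 \left(4 + w\right) = 8 + 2 w$)
$11 Z{\left(5 \right)} + 6 = 11 \left(8 + 2 \cdot 5\right) + 6 = 11 \left(8 + 10\right) + 6 = 11 \cdot 18 + 6 = 198 + 6 = 204$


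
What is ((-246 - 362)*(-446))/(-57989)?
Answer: -271168/57989 ≈ -4.6762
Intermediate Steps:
((-246 - 362)*(-446))/(-57989) = -608*(-446)*(-1/57989) = 271168*(-1/57989) = -271168/57989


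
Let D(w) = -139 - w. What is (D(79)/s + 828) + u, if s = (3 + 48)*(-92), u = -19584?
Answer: -44001467/2346 ≈ -18756.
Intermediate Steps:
s = -4692 (s = 51*(-92) = -4692)
(D(79)/s + 828) + u = ((-139 - 1*79)/(-4692) + 828) - 19584 = ((-139 - 79)*(-1/4692) + 828) - 19584 = (-218*(-1/4692) + 828) - 19584 = (109/2346 + 828) - 19584 = 1942597/2346 - 19584 = -44001467/2346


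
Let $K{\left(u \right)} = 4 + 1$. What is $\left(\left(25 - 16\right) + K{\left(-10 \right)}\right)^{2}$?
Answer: $196$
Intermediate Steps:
$K{\left(u \right)} = 5$
$\left(\left(25 - 16\right) + K{\left(-10 \right)}\right)^{2} = \left(\left(25 - 16\right) + 5\right)^{2} = \left(9 + 5\right)^{2} = 14^{2} = 196$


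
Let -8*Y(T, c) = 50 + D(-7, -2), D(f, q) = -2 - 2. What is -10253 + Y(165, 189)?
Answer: -41035/4 ≈ -10259.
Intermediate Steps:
D(f, q) = -4
Y(T, c) = -23/4 (Y(T, c) = -(50 - 4)/8 = -1/8*46 = -23/4)
-10253 + Y(165, 189) = -10253 - 23/4 = -41035/4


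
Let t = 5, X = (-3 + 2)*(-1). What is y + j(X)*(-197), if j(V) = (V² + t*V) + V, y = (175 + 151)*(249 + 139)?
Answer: 125109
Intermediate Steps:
X = 1 (X = -1*(-1) = 1)
y = 126488 (y = 326*388 = 126488)
j(V) = V² + 6*V (j(V) = (V² + 5*V) + V = V² + 6*V)
y + j(X)*(-197) = 126488 + (1*(6 + 1))*(-197) = 126488 + (1*7)*(-197) = 126488 + 7*(-197) = 126488 - 1379 = 125109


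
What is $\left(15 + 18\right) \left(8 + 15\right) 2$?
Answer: $1518$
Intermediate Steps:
$\left(15 + 18\right) \left(8 + 15\right) 2 = 33 \cdot 23 \cdot 2 = 33 \cdot 46 = 1518$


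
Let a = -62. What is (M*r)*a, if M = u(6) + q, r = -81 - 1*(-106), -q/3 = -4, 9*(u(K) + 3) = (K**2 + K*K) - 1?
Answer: -235600/9 ≈ -26178.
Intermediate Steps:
u(K) = -28/9 + 2*K**2/9 (u(K) = -3 + ((K**2 + K*K) - 1)/9 = -3 + ((K**2 + K**2) - 1)/9 = -3 + (2*K**2 - 1)/9 = -3 + (-1 + 2*K**2)/9 = -3 + (-1/9 + 2*K**2/9) = -28/9 + 2*K**2/9)
q = 12 (q = -3*(-4) = 12)
r = 25 (r = -81 + 106 = 25)
M = 152/9 (M = (-28/9 + (2/9)*6**2) + 12 = (-28/9 + (2/9)*36) + 12 = (-28/9 + 8) + 12 = 44/9 + 12 = 152/9 ≈ 16.889)
(M*r)*a = ((152/9)*25)*(-62) = (3800/9)*(-62) = -235600/9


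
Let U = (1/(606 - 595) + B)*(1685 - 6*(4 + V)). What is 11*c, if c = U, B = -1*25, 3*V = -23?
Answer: -467718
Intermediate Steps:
V = -23/3 (V = (⅓)*(-23) = -23/3 ≈ -7.6667)
B = -25
U = -467718/11 (U = (1/(606 - 595) - 25)*(1685 - 6*(4 - 23/3)) = (1/11 - 25)*(1685 - 6*(-11/3)) = (1/11 - 25)*(1685 + 22) = -274/11*1707 = -467718/11 ≈ -42520.)
c = -467718/11 ≈ -42520.
11*c = 11*(-467718/11) = -467718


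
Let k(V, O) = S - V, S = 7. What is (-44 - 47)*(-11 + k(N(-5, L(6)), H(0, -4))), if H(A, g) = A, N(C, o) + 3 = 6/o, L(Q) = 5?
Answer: 1001/5 ≈ 200.20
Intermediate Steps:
N(C, o) = -3 + 6/o
k(V, O) = 7 - V
(-44 - 47)*(-11 + k(N(-5, L(6)), H(0, -4))) = (-44 - 47)*(-11 + (7 - (-3 + 6/5))) = -91*(-11 + (7 - (-3 + 6*(1/5)))) = -91*(-11 + (7 - (-3 + 6/5))) = -91*(-11 + (7 - 1*(-9/5))) = -91*(-11 + (7 + 9/5)) = -91*(-11 + 44/5) = -91*(-11/5) = 1001/5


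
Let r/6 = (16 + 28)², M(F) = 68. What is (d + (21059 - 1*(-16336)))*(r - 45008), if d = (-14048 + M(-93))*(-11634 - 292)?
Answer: -5568545922000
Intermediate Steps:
r = 11616 (r = 6*(16 + 28)² = 6*44² = 6*1936 = 11616)
d = 166725480 (d = (-14048 + 68)*(-11634 - 292) = -13980*(-11926) = 166725480)
(d + (21059 - 1*(-16336)))*(r - 45008) = (166725480 + (21059 - 1*(-16336)))*(11616 - 45008) = (166725480 + (21059 + 16336))*(-33392) = (166725480 + 37395)*(-33392) = 166762875*(-33392) = -5568545922000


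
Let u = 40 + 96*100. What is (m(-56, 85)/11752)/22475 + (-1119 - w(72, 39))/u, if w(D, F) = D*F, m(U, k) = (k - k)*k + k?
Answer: -129652846/318272071 ≈ -0.40736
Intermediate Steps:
m(U, k) = k (m(U, k) = 0*k + k = 0 + k = k)
u = 9640 (u = 40 + 9600 = 9640)
(m(-56, 85)/11752)/22475 + (-1119 - w(72, 39))/u = (85/11752)/22475 + (-1119 - 72*39)/9640 = (85*(1/11752))*(1/22475) + (-1119 - 1*2808)*(1/9640) = (85/11752)*(1/22475) + (-1119 - 2808)*(1/9640) = 17/52825240 - 3927*1/9640 = 17/52825240 - 3927/9640 = -129652846/318272071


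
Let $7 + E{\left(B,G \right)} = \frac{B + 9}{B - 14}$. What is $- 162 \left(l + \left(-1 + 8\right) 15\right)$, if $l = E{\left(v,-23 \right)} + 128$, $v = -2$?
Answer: $- \frac{292329}{8} \approx -36541.0$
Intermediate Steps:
$E{\left(B,G \right)} = -7 + \frac{9 + B}{-14 + B}$ ($E{\left(B,G \right)} = -7 + \frac{B + 9}{B - 14} = -7 + \frac{9 + B}{-14 + B}$)
$l = \frac{1929}{16}$ ($l = \frac{107 - -12}{-14 - 2} + 128 = \frac{107 + 12}{-16} + 128 = \left(- \frac{1}{16}\right) 119 + 128 = - \frac{119}{16} + 128 = \frac{1929}{16} \approx 120.56$)
$- 162 \left(l + \left(-1 + 8\right) 15\right) = - 162 \left(\frac{1929}{16} + \left(-1 + 8\right) 15\right) = - 162 \left(\frac{1929}{16} + 7 \cdot 15\right) = - 162 \left(\frac{1929}{16} + 105\right) = \left(-162\right) \frac{3609}{16} = - \frac{292329}{8}$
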